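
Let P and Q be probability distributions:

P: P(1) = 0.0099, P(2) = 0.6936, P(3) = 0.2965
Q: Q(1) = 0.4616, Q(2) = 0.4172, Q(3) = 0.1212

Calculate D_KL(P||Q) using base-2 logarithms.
0.8365 bits

D_KL(P||Q) = Σ P(x) log₂(P(x)/Q(x))

Computing term by term:
  P(1)·log₂(P(1)/Q(1)) = 0.0099·log₂(0.0099/0.4616) = -0.05488
  P(2)·log₂(P(2)/Q(2)) = 0.6936·log₂(0.6936/0.4172) = 0.50866
  P(3)·log₂(P(3)/Q(3)) = 0.2965·log₂(0.2965/0.1212) = 0.38268

D_KL(P||Q) = -0.05488 + 0.50866 + 0.38268 = 0.83646 ≈ 0.8365 bits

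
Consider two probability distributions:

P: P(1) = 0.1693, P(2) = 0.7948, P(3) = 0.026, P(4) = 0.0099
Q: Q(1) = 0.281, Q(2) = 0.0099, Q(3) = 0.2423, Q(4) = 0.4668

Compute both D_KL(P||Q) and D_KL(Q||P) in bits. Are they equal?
D_KL(P||Q) = 4.7662 bits, D_KL(Q||P) = 3.5181 bits. No, they are not equal.

D_KL(P||Q) = Σ P(x) log₂(P(x)/Q(x))

Computing term by term:
  P(1)·log₂(P(1)/Q(1)) = 0.1693·log₂(0.1693/0.281) = -0.12376
  P(2)·log₂(P(2)/Q(2)) = 0.7948·log₂(0.7948/0.0099) = 5.02872
  P(3)·log₂(P(3)/Q(3)) = 0.026·log₂(0.026/0.2423) = -0.08373
  P(4)·log₂(P(4)/Q(4)) = 0.0099·log₂(0.0099/0.4668) = -0.05504

D_KL(P||Q) = -0.12376 + 5.02872 - 0.08373 - 0.05504 = 4.76619 ≈ 4.7662 bits

D_KL(Q||P) = Σ Q(x) log₂(Q(x)/P(x))

Computing term by term:
  Q(1)·log₂(Q(1)/P(1)) = 0.281·log₂(0.281/0.1693) = 0.20541
  Q(2)·log₂(Q(2)/P(2)) = 0.0099·log₂(0.0099/0.7948) = -0.06264
  Q(3)·log₂(Q(3)/P(3)) = 0.2423·log₂(0.2423/0.026) = 0.78026
  Q(4)·log₂(Q(4)/P(4)) = 0.4668·log₂(0.4668/0.0099) = 2.59505

D_KL(Q||P) = 0.20541 - 0.06264 + 0.78026 + 2.59505 = 3.51808 ≈ 3.5181 bits

These are NOT equal (difference: 1.2481 bits). KL divergence is asymmetric: D_KL(P||Q) ≠ D_KL(Q||P) in general.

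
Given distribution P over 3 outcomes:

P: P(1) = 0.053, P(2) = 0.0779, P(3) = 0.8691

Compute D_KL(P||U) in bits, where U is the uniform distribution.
0.8976 bits

U(i) = 1/3 for all i

D_KL(P||U) = Σ P(x) log₂(P(x) / (1/3))
           = Σ P(x) log₂(P(x)) + log₂(3)
           = log₂(3) - H(P)

H(P) = -Σ P(x) log₂(P(x)):
  -P(1)·log₂(P(1)) = -(0.053)·log₂(0.053) = 0.22461
  -P(2)·log₂(P(2)) = -(0.0779)·log₂(0.0779) = 0.28685
  -P(3)·log₂(P(3)) = -(0.8691)·log₂(0.8691) = 0.17591
H(P) = 0.22461 + 0.28685 + 0.17591 = 0.68737 bits

log₂(3) = 1.58496 bits

D_KL(P||U) = 1.58496 - 0.68737 = 0.89759 ≈ 0.8976 bits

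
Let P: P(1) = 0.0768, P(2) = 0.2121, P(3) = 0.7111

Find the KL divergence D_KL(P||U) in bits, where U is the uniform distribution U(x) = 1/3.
0.4763 bits

U(i) = 1/3 for all i

D_KL(P||U) = Σ P(x) log₂(P(x) / (1/3))
           = Σ P(x) log₂(P(x)) + log₂(3)
           = log₂(3) - H(P)

H(P) = -Σ P(x) log₂(P(x)):
  -P(1)·log₂(P(1)) = -(0.0768)·log₂(0.0768) = 0.28437
  -P(2)·log₂(P(2)) = -(0.2121)·log₂(0.2121) = 0.47451
  -P(3)·log₂(P(3)) = -(0.7111)·log₂(0.7111) = 0.34977
H(P) = 0.28437 + 0.47451 + 0.34977 = 1.10865 bits

log₂(3) = 1.58496 bits

D_KL(P||U) = 1.58496 - 1.10865 = 0.47631 ≈ 0.4763 bits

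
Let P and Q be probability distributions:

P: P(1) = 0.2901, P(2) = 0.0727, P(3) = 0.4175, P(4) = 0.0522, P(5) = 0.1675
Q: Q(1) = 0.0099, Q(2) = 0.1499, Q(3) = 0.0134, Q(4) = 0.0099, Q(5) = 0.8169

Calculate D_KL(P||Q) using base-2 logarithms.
3.1515 bits

D_KL(P||Q) = Σ P(x) log₂(P(x)/Q(x))

Computing term by term:
  P(1)·log₂(P(1)/Q(1)) = 0.2901·log₂(0.2901/0.0099) = 1.41365
  P(2)·log₂(P(2)/Q(2)) = 0.0727·log₂(0.0727/0.1499) = -0.07590
  P(3)·log₂(P(3)/Q(3)) = 0.4175·log₂(0.4175/0.0134) = 2.07141
  P(4)·log₂(P(4)/Q(4)) = 0.0522·log₂(0.0522/0.0099) = 0.12520
  P(5)·log₂(P(5)/Q(5)) = 0.1675·log₂(0.1675/0.8169) = -0.38290

D_KL(P||Q) = 1.41365 - 0.07590 + 2.07141 + 0.12520 - 0.38290 = 3.15146 ≈ 3.1515 bits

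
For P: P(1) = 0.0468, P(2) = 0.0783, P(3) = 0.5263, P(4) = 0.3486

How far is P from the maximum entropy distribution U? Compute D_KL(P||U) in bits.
0.4882 bits

U(i) = 1/4 for all i

D_KL(P||U) = Σ P(x) log₂(P(x) / (1/4))
           = Σ P(x) log₂(P(x)) + log₂(4)
           = log₂(4) - H(P)

H(P) = -Σ P(x) log₂(P(x)):
  -P(1)·log₂(P(1)) = -(0.0468)·log₂(0.0468) = 0.20673
  -P(2)·log₂(P(2)) = -(0.0783)·log₂(0.0783) = 0.28774
  -P(3)·log₂(P(3)) = -(0.5263)·log₂(0.5263) = 0.48738
  -P(4)·log₂(P(4)) = -(0.3486)·log₂(0.3486) = 0.53000
H(P) = 0.20673 + 0.28774 + 0.48738 + 0.53000 = 1.51185 bits

log₂(4) = 2.00000 bits

D_KL(P||U) = 2.00000 - 1.51185 = 0.48815 ≈ 0.4882 bits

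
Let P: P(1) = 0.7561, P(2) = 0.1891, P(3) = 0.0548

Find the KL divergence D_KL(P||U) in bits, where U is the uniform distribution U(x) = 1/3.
0.5960 bits

U(i) = 1/3 for all i

D_KL(P||U) = Σ P(x) log₂(P(x) / (1/3))
           = Σ P(x) log₂(P(x)) + log₂(3)
           = log₂(3) - H(P)

H(P) = -Σ P(x) log₂(P(x)):
  -P(1)·log₂(P(1)) = -(0.7561)·log₂(0.7561) = 0.30497
  -P(2)·log₂(P(2)) = -(0.1891)·log₂(0.1891) = 0.45437
  -P(3)·log₂(P(3)) = -(0.0548)·log₂(0.0548) = 0.22959
H(P) = 0.30497 + 0.45437 + 0.22959 = 0.98893 bits

log₂(3) = 1.58496 bits

D_KL(P||U) = 1.58496 - 0.98893 = 0.59603 ≈ 0.5960 bits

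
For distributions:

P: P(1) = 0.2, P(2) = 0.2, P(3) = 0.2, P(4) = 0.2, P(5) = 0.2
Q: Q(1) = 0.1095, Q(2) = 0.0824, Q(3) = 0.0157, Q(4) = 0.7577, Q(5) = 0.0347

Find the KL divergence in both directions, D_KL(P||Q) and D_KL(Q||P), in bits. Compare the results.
D_KL(P||Q) = 1.2850 bits, D_KL(Q||P) = 1.1101 bits. D_KL(P||Q) is larger than D_KL(Q||P) by 0.1749 bits; the two directions differ.

D_KL(P||Q) = Σ P(x) log₂(P(x)/Q(x))

Computing term by term:
  P(1)·log₂(P(1)/Q(1)) = 0.2·log₂(0.2/0.1095) = 0.17381
  P(2)·log₂(P(2)/Q(2)) = 0.2·log₂(0.2/0.0824) = 0.25586
  P(3)·log₂(P(3)/Q(3)) = 0.2·log₂(0.2/0.0157) = 0.73423
  P(4)·log₂(P(4)/Q(4)) = 0.2·log₂(0.2/0.7577) = -0.38433
  P(5)·log₂(P(5)/Q(5)) = 0.2·log₂(0.2/0.0347) = 0.50540

D_KL(P||Q) = 0.17381 + 0.25586 + 0.73423 - 0.38433 + 0.50540 = 1.28497 ≈ 1.2850 bits

D_KL(Q||P) = Σ Q(x) log₂(Q(x)/P(x))

Computing term by term:
  Q(1)·log₂(Q(1)/P(1)) = 0.1095·log₂(0.1095/0.2) = -0.09516
  Q(2)·log₂(Q(2)/P(2)) = 0.0824·log₂(0.0824/0.2) = -0.10541
  Q(3)·log₂(Q(3)/P(3)) = 0.0157·log₂(0.0157/0.2) = -0.05764
  Q(4)·log₂(Q(4)/P(4)) = 0.7577·log₂(0.7577/0.2) = 1.45602
  Q(5)·log₂(Q(5)/P(5)) = 0.0347·log₂(0.0347/0.2) = -0.08769

D_KL(Q||P) = -0.09516 - 0.10541 - 0.05764 + 1.45602 - 0.08769 = 1.11012 ≈ 1.1101 bits

These are NOT equal (difference: 0.1749 bits). KL divergence is asymmetric: D_KL(P||Q) ≠ D_KL(Q||P) in general.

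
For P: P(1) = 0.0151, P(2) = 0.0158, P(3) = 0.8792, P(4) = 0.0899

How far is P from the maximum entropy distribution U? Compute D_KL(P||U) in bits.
1.3384 bits

U(i) = 1/4 for all i

D_KL(P||U) = Σ P(x) log₂(P(x) / (1/4))
           = Σ P(x) log₂(P(x)) + log₂(4)
           = log₂(4) - H(P)

H(P) = -Σ P(x) log₂(P(x)):
  -P(1)·log₂(P(1)) = -(0.0151)·log₂(0.0151) = 0.09134
  -P(2)·log₂(P(2)) = -(0.0158)·log₂(0.0158) = 0.09455
  -P(3)·log₂(P(3)) = -(0.8792)·log₂(0.8792) = 0.16330
  -P(4)·log₂(P(4)) = -(0.0899)·log₂(0.0899) = 0.31245
H(P) = 0.09134 + 0.09455 + 0.16330 + 0.31245 = 0.66164 bits

log₂(4) = 2.00000 bits

D_KL(P||U) = 2.00000 - 0.66164 = 1.33836 ≈ 1.3384 bits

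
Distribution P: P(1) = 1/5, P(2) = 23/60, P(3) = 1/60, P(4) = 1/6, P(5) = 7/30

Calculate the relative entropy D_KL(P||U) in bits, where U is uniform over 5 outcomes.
0.3081 bits

U(i) = 1/5 for all i

D_KL(P||U) = Σ P(x) log₂(P(x) / (1/5))
           = Σ P(x) log₂(P(x)) + log₂(5)
           = log₂(5) - H(P)

H(P) = -Σ P(x) log₂(P(x)):
  -P(1)·log₂(P(1)) = -(1/5)·log₂(1/5) = 0.46439
  -P(2)·log₂(P(2)) = -(23/60)·log₂(23/60) = 0.53028
  -P(3)·log₂(P(3)) = -(1/60)·log₂(1/60) = 0.09845
  -P(4)·log₂(P(4)) = -(1/6)·log₂(1/6) = 0.43083
  -P(5)·log₂(P(5)) = -(7/30)·log₂(7/30) = 0.48989
H(P) = 0.46439 + 0.53028 + 0.09845 + 0.43083 + 0.48989 = 2.01384 bits

log₂(5) = 2.32193 bits

D_KL(P||U) = 2.32193 - 2.01384 = 0.30809 ≈ 0.3081 bits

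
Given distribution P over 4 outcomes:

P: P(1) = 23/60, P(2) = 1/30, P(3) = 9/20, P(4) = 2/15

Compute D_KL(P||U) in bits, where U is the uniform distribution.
0.4002 bits

U(i) = 1/4 for all i

D_KL(P||U) = Σ P(x) log₂(P(x) / (1/4))
           = Σ P(x) log₂(P(x)) + log₂(4)
           = log₂(4) - H(P)

H(P) = -Σ P(x) log₂(P(x)):
  -P(1)·log₂(P(1)) = -(23/60)·log₂(23/60) = 0.53028
  -P(2)·log₂(P(2)) = -(1/30)·log₂(1/30) = 0.16356
  -P(3)·log₂(P(3)) = -(9/20)·log₂(9/20) = 0.51840
  -P(4)·log₂(P(4)) = -(2/15)·log₂(2/15) = 0.38759
H(P) = 0.53028 + 0.16356 + 0.51840 + 0.38759 = 1.59983 bits

log₂(4) = 2.00000 bits

D_KL(P||U) = 2.00000 - 1.59983 = 0.40017 ≈ 0.4002 bits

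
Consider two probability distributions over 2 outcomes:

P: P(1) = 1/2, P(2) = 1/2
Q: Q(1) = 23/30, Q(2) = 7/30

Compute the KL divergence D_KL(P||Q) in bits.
0.2414 bits

D_KL(P||Q) = Σ P(x) log₂(P(x)/Q(x))

Computing term by term:
  P(1)·log₂(P(1)/Q(1)) = (1/2)·log₂((1/2)/(23/30)) = -0.30834
  P(2)·log₂(P(2)/Q(2)) = (1/2)·log₂((1/2)/(7/30)) = 0.54977

D_KL(P||Q) = -0.30834 + 0.54977 = 0.24143 ≈ 0.2414 bits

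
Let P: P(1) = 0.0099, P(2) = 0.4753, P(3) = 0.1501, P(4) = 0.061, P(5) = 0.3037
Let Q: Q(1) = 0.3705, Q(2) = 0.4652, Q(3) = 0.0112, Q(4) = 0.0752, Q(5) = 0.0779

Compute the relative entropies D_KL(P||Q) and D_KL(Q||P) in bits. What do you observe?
D_KL(P||Q) = 1.1028 bits, D_KL(Q||P) = 1.7496 bits. The two directions give different values (D_KL(Q||P) exceeds D_KL(P||Q) by 0.6468 bits): KL divergence is asymmetric.

D_KL(P||Q) = Σ P(x) log₂(P(x)/Q(x))

Computing term by term:
  P(1)·log₂(P(1)/Q(1)) = 0.0099·log₂(0.0099/0.3705) = -0.05174
  P(2)·log₂(P(2)/Q(2)) = 0.4753·log₂(0.4753/0.4652) = 0.01473
  P(3)·log₂(P(3)/Q(3)) = 0.1501·log₂(0.1501/0.0112) = 0.56203
  P(4)·log₂(P(4)/Q(4)) = 0.061·log₂(0.061/0.0752) = -0.01842
  P(5)·log₂(P(5)/Q(5)) = 0.3037·log₂(0.3037/0.0779) = 0.59615

D_KL(P||Q) = -0.05174 + 0.01473 + 0.56203 - 0.01842 + 0.59615 = 1.10275 ≈ 1.1028 bits

D_KL(Q||P) = Σ Q(x) log₂(Q(x)/P(x))

Computing term by term:
  Q(1)·log₂(Q(1)/P(1)) = 0.3705·log₂(0.3705/0.0099) = 1.93620
  Q(2)·log₂(Q(2)/P(2)) = 0.4652·log₂(0.4652/0.4753) = -0.01442
  Q(3)·log₂(Q(3)/P(3)) = 0.0112·log₂(0.0112/0.1501) = -0.04194
  Q(4)·log₂(Q(4)/P(4)) = 0.0752·log₂(0.0752/0.061) = 0.02270
  Q(5)·log₂(Q(5)/P(5)) = 0.0779·log₂(0.0779/0.3037) = -0.15291

D_KL(Q||P) = 1.93620 - 0.01442 - 0.04194 + 0.02270 - 0.15291 = 1.74963 ≈ 1.7496 bits

These are NOT equal (difference: 0.6468 bits). KL divergence is asymmetric: D_KL(P||Q) ≠ D_KL(Q||P) in general.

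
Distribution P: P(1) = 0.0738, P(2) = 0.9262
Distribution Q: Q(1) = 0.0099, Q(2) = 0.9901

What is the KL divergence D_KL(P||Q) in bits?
0.1247 bits

D_KL(P||Q) = Σ P(x) log₂(P(x)/Q(x))

Computing term by term:
  P(1)·log₂(P(1)/Q(1)) = 0.0738·log₂(0.0738/0.0099) = 0.21388
  P(2)·log₂(P(2)/Q(2)) = 0.9262·log₂(0.9262/0.9901) = -0.08915

D_KL(P||Q) = 0.21388 - 0.08915 = 0.12473 ≈ 0.1247 bits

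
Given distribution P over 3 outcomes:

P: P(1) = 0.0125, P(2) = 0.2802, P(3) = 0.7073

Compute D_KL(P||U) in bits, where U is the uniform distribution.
0.6383 bits

U(i) = 1/3 for all i

D_KL(P||U) = Σ P(x) log₂(P(x) / (1/3))
           = Σ P(x) log₂(P(x)) + log₂(3)
           = log₂(3) - H(P)

H(P) = -Σ P(x) log₂(P(x)):
  -P(1)·log₂(P(1)) = -(0.0125)·log₂(0.0125) = 0.07902
  -P(2)·log₂(P(2)) = -(0.2802)·log₂(0.2802) = 0.51430
  -P(3)·log₂(P(3)) = -(0.7073)·log₂(0.7073) = 0.35337
H(P) = 0.07902 + 0.51430 + 0.35337 = 0.94669 bits

log₂(3) = 1.58496 bits

D_KL(P||U) = 1.58496 - 0.94669 = 0.63827 ≈ 0.6383 bits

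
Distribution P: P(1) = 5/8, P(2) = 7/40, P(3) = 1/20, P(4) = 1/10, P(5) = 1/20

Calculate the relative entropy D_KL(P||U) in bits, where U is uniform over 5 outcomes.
0.6937 bits

U(i) = 1/5 for all i

D_KL(P||U) = Σ P(x) log₂(P(x) / (1/5))
           = Σ P(x) log₂(P(x)) + log₂(5)
           = log₂(5) - H(P)

H(P) = -Σ P(x) log₂(P(x)):
  -P(1)·log₂(P(1)) = -(5/8)·log₂(5/8) = 0.42379
  -P(2)·log₂(P(2)) = -(7/40)·log₂(7/40) = 0.44005
  -P(3)·log₂(P(3)) = -(1/20)·log₂(1/20) = 0.21610
  -P(4)·log₂(P(4)) = -(1/10)·log₂(1/10) = 0.33219
  -P(5)·log₂(P(5)) = -(1/20)·log₂(1/20) = 0.21610
H(P) = 0.42379 + 0.44005 + 0.21610 + 0.33219 + 0.21610 = 1.62823 bits

log₂(5) = 2.32193 bits

D_KL(P||U) = 2.32193 - 1.62823 = 0.69370 ≈ 0.6937 bits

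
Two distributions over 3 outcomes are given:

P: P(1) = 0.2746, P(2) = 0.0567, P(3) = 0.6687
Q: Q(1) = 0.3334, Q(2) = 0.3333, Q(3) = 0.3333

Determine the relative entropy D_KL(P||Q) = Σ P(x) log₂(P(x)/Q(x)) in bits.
0.4500 bits

D_KL(P||Q) = Σ P(x) log₂(P(x)/Q(x))

Computing term by term:
  P(1)·log₂(P(1)/Q(1)) = 0.2746·log₂(0.2746/0.3334) = -0.07687
  P(2)·log₂(P(2)/Q(2)) = 0.0567·log₂(0.0567/0.3333) = -0.14489
  P(3)·log₂(P(3)/Q(3)) = 0.6687·log₂(0.6687/0.3333) = 0.67173

D_KL(P||Q) = -0.07687 - 0.14489 + 0.67173 = 0.44997 ≈ 0.4500 bits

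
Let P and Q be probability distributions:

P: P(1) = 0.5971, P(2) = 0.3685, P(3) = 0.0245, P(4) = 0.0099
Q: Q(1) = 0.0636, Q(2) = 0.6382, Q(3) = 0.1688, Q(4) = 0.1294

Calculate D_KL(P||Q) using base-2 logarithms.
1.5322 bits

D_KL(P||Q) = Σ P(x) log₂(P(x)/Q(x))

Computing term by term:
  P(1)·log₂(P(1)/Q(1)) = 0.5971·log₂(0.5971/0.0636) = 1.92915
  P(2)·log₂(P(2)/Q(2)) = 0.3685·log₂(0.3685/0.6382) = -0.29198
  P(3)·log₂(P(3)/Q(3)) = 0.0245·log₂(0.0245/0.1688) = -0.06822
  P(4)·log₂(P(4)/Q(4)) = 0.0099·log₂(0.0099/0.1294) = -0.03671

D_KL(P||Q) = 1.92915 - 0.29198 - 0.06822 - 0.03671 = 1.53224 ≈ 1.5322 bits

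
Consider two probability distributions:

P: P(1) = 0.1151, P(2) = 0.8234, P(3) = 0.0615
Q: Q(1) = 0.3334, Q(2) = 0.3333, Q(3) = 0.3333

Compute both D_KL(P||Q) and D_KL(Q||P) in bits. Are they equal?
D_KL(P||Q) = 0.7478 bits, D_KL(Q||P) = 0.8893 bits. No, they are not equal.

D_KL(P||Q) = Σ P(x) log₂(P(x)/Q(x))

Computing term by term:
  P(1)·log₂(P(1)/Q(1)) = 0.1151·log₂(0.1151/0.3334) = -0.17661
  P(2)·log₂(P(2)/Q(2)) = 0.8234·log₂(0.8234/0.3333) = 1.07435
  P(3)·log₂(P(3)/Q(3)) = 0.0615·log₂(0.0615/0.3333) = -0.14995

D_KL(P||Q) = -0.17661 + 1.07435 - 0.14995 = 0.74779 ≈ 0.7478 bits

D_KL(Q||P) = Σ Q(x) log₂(Q(x)/P(x))

Computing term by term:
  Q(1)·log₂(Q(1)/P(1)) = 0.3334·log₂(0.3334/0.1151) = 0.51156
  Q(2)·log₂(Q(2)/P(2)) = 0.3333·log₂(0.3333/0.8234) = -0.43488
  Q(3)·log₂(Q(3)/P(3)) = 0.3333·log₂(0.3333/0.0615) = 0.81264

D_KL(Q||P) = 0.51156 - 0.43488 + 0.81264 = 0.88932 ≈ 0.8893 bits

These are NOT equal (difference: 0.1415 bits). KL divergence is asymmetric: D_KL(P||Q) ≠ D_KL(Q||P) in general.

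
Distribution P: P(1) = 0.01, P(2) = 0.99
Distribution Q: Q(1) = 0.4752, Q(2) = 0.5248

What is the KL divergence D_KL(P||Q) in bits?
0.8508 bits

D_KL(P||Q) = Σ P(x) log₂(P(x)/Q(x))

Computing term by term:
  P(1)·log₂(P(1)/Q(1)) = 0.01·log₂(0.01/0.4752) = -0.05570
  P(2)·log₂(P(2)/Q(2)) = 0.99·log₂(0.99/0.5248) = 0.90650

D_KL(P||Q) = -0.05570 + 0.90650 = 0.85080 ≈ 0.8508 bits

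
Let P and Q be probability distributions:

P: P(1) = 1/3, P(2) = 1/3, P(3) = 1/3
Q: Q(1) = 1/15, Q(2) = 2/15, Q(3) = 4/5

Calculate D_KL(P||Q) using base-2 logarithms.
0.7936 bits

D_KL(P||Q) = Σ P(x) log₂(P(x)/Q(x))

Computing term by term:
  P(1)·log₂(P(1)/Q(1)) = (1/3)·log₂((1/3)/(1/15)) = 0.77398
  P(2)·log₂(P(2)/Q(2)) = (1/3)·log₂((1/3)/(2/15)) = 0.44064
  P(3)·log₂(P(3)/Q(3)) = (1/3)·log₂((1/3)/(4/5)) = -0.42101

D_KL(P||Q) = 0.77398 + 0.44064 - 0.42101 = 0.79361 ≈ 0.7936 bits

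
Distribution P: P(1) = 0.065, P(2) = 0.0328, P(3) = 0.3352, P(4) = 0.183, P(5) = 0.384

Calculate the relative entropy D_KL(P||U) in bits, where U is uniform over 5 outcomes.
0.3967 bits

U(i) = 1/5 for all i

D_KL(P||U) = Σ P(x) log₂(P(x) / (1/5))
           = Σ P(x) log₂(P(x)) + log₂(5)
           = log₂(5) - H(P)

H(P) = -Σ P(x) log₂(P(x)):
  -P(1)·log₂(P(1)) = -(0.065)·log₂(0.065) = 0.25632
  -P(2)·log₂(P(2)) = -(0.0328)·log₂(0.0328) = 0.16171
  -P(3)·log₂(P(3)) = -(0.3352)·log₂(0.3352) = 0.52858
  -P(4)·log₂(P(4)) = -(0.183)·log₂(0.183) = 0.44837
  -P(5)·log₂(P(5)) = -(0.384)·log₂(0.384) = 0.53024
H(P) = 0.25632 + 0.16171 + 0.52858 + 0.44837 + 0.53024 = 1.92522 bits

log₂(5) = 2.32193 bits

D_KL(P||U) = 2.32193 - 1.92522 = 0.39671 ≈ 0.3967 bits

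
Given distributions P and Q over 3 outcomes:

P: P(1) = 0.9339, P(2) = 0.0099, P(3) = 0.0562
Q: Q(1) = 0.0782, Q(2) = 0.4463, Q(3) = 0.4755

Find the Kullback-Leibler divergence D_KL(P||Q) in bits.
3.1140 bits

D_KL(P||Q) = Σ P(x) log₂(P(x)/Q(x))

Computing term by term:
  P(1)·log₂(P(1)/Q(1)) = 0.9339·log₂(0.9339/0.0782) = 3.34152
  P(2)·log₂(P(2)/Q(2)) = 0.0099·log₂(0.0099/0.4463) = -0.05439
  P(3)·log₂(P(3)/Q(3)) = 0.0562·log₂(0.0562/0.4755) = -0.17314

D_KL(P||Q) = 3.34152 - 0.05439 - 0.17314 = 3.11399 ≈ 3.1140 bits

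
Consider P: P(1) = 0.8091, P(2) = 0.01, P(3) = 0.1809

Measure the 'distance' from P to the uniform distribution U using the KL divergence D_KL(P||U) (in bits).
0.8250 bits

U(i) = 1/3 for all i

D_KL(P||U) = Σ P(x) log₂(P(x) / (1/3))
           = Σ P(x) log₂(P(x)) + log₂(3)
           = log₂(3) - H(P)

H(P) = -Σ P(x) log₂(P(x)):
  -P(1)·log₂(P(1)) = -(0.8091)·log₂(0.8091) = 0.24727
  -P(2)·log₂(P(2)) = -(0.01)·log₂(0.01) = 0.06644
  -P(3)·log₂(P(3)) = -(0.1809)·log₂(0.1809) = 0.44623
H(P) = 0.24727 + 0.06644 + 0.44623 = 0.75994 bits

log₂(3) = 1.58496 bits

D_KL(P||U) = 1.58496 - 0.75994 = 0.82502 ≈ 0.8250 bits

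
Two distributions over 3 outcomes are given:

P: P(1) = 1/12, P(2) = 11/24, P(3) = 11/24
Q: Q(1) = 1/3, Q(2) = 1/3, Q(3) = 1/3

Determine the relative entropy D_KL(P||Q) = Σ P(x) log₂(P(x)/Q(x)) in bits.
0.2545 bits

D_KL(P||Q) = Σ P(x) log₂(P(x)/Q(x))

Computing term by term:
  P(1)·log₂(P(1)/Q(1)) = (1/12)·log₂((1/12)/(1/3)) = -0.16667
  P(2)·log₂(P(2)/Q(2)) = (11/24)·log₂((11/24)/(1/3)) = 0.21057
  P(3)·log₂(P(3)/Q(3)) = (11/24)·log₂((11/24)/(1/3)) = 0.21057

D_KL(P||Q) = -0.16667 + 0.21057 + 0.21057 = 0.25447 ≈ 0.2545 bits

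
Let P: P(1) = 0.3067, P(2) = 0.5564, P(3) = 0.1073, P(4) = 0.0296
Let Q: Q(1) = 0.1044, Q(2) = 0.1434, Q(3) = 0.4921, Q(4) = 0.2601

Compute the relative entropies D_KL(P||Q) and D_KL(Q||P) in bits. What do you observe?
D_KL(P||Q) = 1.2366 bits, D_KL(Q||P) = 1.4540 bits. The two directions give different values (D_KL(Q||P) exceeds D_KL(P||Q) by 0.2174 bits): KL divergence is asymmetric.

D_KL(P||Q) = Σ P(x) log₂(P(x)/Q(x))

Computing term by term:
  P(1)·log₂(P(1)/Q(1)) = 0.3067·log₂(0.3067/0.1044) = 0.47683
  P(2)·log₂(P(2)/Q(2)) = 0.5564·log₂(0.5564/0.1434) = 1.08836
  P(3)·log₂(P(3)/Q(3)) = 0.1073·log₂(0.1073/0.4921) = -0.23577
  P(4)·log₂(P(4)/Q(4)) = 0.0296·log₂(0.0296/0.2601) = -0.09281

D_KL(P||Q) = 0.47683 + 1.08836 - 0.23577 - 0.09281 = 1.23661 ≈ 1.2366 bits

D_KL(Q||P) = Σ Q(x) log₂(Q(x)/P(x))

Computing term by term:
  Q(1)·log₂(Q(1)/P(1)) = 0.1044·log₂(0.1044/0.3067) = -0.16231
  Q(2)·log₂(Q(2)/P(2)) = 0.1434·log₂(0.1434/0.5564) = -0.28050
  Q(3)·log₂(Q(3)/P(3)) = 0.4921·log₂(0.4921/0.1073) = 1.08129
  Q(4)·log₂(Q(4)/P(4)) = 0.2601·log₂(0.2601/0.0296) = 0.81552

D_KL(Q||P) = -0.16231 - 0.28050 + 1.08129 + 0.81552 = 1.45400 ≈ 1.4540 bits

These are NOT equal (difference: 0.2174 bits). KL divergence is asymmetric: D_KL(P||Q) ≠ D_KL(Q||P) in general.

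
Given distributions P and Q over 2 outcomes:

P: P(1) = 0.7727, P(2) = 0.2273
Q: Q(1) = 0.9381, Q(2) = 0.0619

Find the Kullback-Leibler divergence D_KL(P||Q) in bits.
0.2103 bits

D_KL(P||Q) = Σ P(x) log₂(P(x)/Q(x))

Computing term by term:
  P(1)·log₂(P(1)/Q(1)) = 0.7727·log₂(0.7727/0.9381) = -0.21623
  P(2)·log₂(P(2)/Q(2)) = 0.2273·log₂(0.2273/0.0619) = 0.42655

D_KL(P||Q) = -0.21623 + 0.42655 = 0.21032 ≈ 0.2103 bits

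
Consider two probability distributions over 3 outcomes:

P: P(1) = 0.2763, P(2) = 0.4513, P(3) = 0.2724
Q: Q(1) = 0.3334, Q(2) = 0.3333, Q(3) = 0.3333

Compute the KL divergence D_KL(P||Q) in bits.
0.0432 bits

D_KL(P||Q) = Σ P(x) log₂(P(x)/Q(x))

Computing term by term:
  P(1)·log₂(P(1)/Q(1)) = 0.2763·log₂(0.2763/0.3334) = -0.07488
  P(2)·log₂(P(2)/Q(2)) = 0.4513·log₂(0.4513/0.3333) = 0.19734
  P(3)·log₂(P(3)/Q(3)) = 0.2724·log₂(0.2724/0.3333) = -0.07929

D_KL(P||Q) = -0.07488 + 0.19734 - 0.07929 = 0.04317 ≈ 0.0432 bits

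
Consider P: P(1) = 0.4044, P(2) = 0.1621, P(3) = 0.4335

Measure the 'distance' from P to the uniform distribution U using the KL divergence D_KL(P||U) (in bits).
0.1085 bits

U(i) = 1/3 for all i

D_KL(P||U) = Σ P(x) log₂(P(x) / (1/3))
           = Σ P(x) log₂(P(x)) + log₂(3)
           = log₂(3) - H(P)

H(P) = -Σ P(x) log₂(P(x)):
  -P(1)·log₂(P(1)) = -(0.4044)·log₂(0.4044) = 0.52821
  -P(2)·log₂(P(2)) = -(0.1621)·log₂(0.1621) = 0.42552
  -P(3)·log₂(P(3)) = -(0.4335)·log₂(0.4335) = 0.52276
H(P) = 0.52821 + 0.42552 + 0.52276 = 1.47649 bits

log₂(3) = 1.58496 bits

D_KL(P||U) = 1.58496 - 1.47649 = 0.10847 ≈ 0.1085 bits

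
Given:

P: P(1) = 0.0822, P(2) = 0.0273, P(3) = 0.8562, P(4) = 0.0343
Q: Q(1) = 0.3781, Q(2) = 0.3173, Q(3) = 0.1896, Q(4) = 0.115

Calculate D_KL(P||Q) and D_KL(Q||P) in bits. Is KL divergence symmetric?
D_KL(P||Q) = 1.5248 bits, D_KL(Q||P) = 1.7436 bits. No, KL divergence is not symmetric.

D_KL(P||Q) = Σ P(x) log₂(P(x)/Q(x))

Computing term by term:
  P(1)·log₂(P(1)/Q(1)) = 0.0822·log₂(0.0822/0.3781) = -0.18097
  P(2)·log₂(P(2)/Q(2)) = 0.0273·log₂(0.0273/0.3173) = -0.09661
  P(3)·log₂(P(3)/Q(3)) = 0.8562·log₂(0.8562/0.1896) = 1.86223
  P(4)·log₂(P(4)/Q(4)) = 0.0343·log₂(0.0343/0.115) = -0.05987

D_KL(P||Q) = -0.18097 - 0.09661 + 1.86223 - 0.05987 = 1.52478 ≈ 1.5248 bits

D_KL(Q||P) = Σ Q(x) log₂(Q(x)/P(x))

Computing term by term:
  Q(1)·log₂(Q(1)/P(1)) = 0.3781·log₂(0.3781/0.0822) = 0.83241
  Q(2)·log₂(Q(2)/P(2)) = 0.3173·log₂(0.3173/0.0273) = 1.12288
  Q(3)·log₂(Q(3)/P(3)) = 0.1896·log₂(0.1896/0.8562) = -0.41238
  Q(4)·log₂(Q(4)/P(4)) = 0.115·log₂(0.115/0.0343) = 0.20072

D_KL(Q||P) = 0.83241 + 1.12288 - 0.41238 + 0.20072 = 1.74363 ≈ 1.7436 bits

These are NOT equal (difference: 0.2188 bits). KL divergence is asymmetric: D_KL(P||Q) ≠ D_KL(Q||P) in general.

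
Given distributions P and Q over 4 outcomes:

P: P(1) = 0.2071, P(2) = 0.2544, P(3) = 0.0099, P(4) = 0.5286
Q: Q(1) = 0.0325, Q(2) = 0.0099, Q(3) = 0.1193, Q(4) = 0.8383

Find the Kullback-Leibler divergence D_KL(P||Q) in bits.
1.3576 bits

D_KL(P||Q) = Σ P(x) log₂(P(x)/Q(x))

Computing term by term:
  P(1)·log₂(P(1)/Q(1)) = 0.2071·log₂(0.2071/0.0325) = 0.55333
  P(2)·log₂(P(2)/Q(2)) = 0.2544·log₂(0.2544/0.0099) = 1.19149
  P(3)·log₂(P(3)/Q(3)) = 0.0099·log₂(0.0099/0.1193) = -0.03555
  P(4)·log₂(P(4)/Q(4)) = 0.5286·log₂(0.5286/0.8383) = -0.35167

D_KL(P||Q) = 0.55333 + 1.19149 - 0.03555 - 0.35167 = 1.35760 ≈ 1.3576 bits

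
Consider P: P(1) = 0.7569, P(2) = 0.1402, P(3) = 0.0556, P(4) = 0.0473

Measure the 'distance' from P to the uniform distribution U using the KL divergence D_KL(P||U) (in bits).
0.8585 bits

U(i) = 1/4 for all i

D_KL(P||U) = Σ P(x) log₂(P(x) / (1/4))
           = Σ P(x) log₂(P(x)) + log₂(4)
           = log₂(4) - H(P)

H(P) = -Σ P(x) log₂(P(x)):
  -P(1)·log₂(P(1)) = -(0.7569)·log₂(0.7569) = 0.30414
  -P(2)·log₂(P(2)) = -(0.1402)·log₂(0.1402) = 0.39739
  -P(3)·log₂(P(3)) = -(0.0556)·log₂(0.0556) = 0.23178
  -P(4)·log₂(P(4)) = -(0.0473)·log₂(0.0473) = 0.20822
H(P) = 0.30414 + 0.39739 + 0.23178 + 0.20822 = 1.14153 bits

log₂(4) = 2.00000 bits

D_KL(P||U) = 2.00000 - 1.14153 = 0.85847 ≈ 0.8585 bits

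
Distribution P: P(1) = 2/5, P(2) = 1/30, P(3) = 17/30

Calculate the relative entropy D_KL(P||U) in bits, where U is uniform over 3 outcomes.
0.4283 bits

U(i) = 1/3 for all i

D_KL(P||U) = Σ P(x) log₂(P(x) / (1/3))
           = Σ P(x) log₂(P(x)) + log₂(3)
           = log₂(3) - H(P)

H(P) = -Σ P(x) log₂(P(x)):
  -P(1)·log₂(P(1)) = -(2/5)·log₂(2/5) = 0.52877
  -P(2)·log₂(P(2)) = -(1/30)·log₂(1/30) = 0.16356
  -P(3)·log₂(P(3)) = -(17/30)·log₂(17/30) = 0.46434
H(P) = 0.52877 + 0.16356 + 0.46434 = 1.15667 bits

log₂(3) = 1.58496 bits

D_KL(P||U) = 1.58496 - 1.15667 = 0.42829 ≈ 0.4283 bits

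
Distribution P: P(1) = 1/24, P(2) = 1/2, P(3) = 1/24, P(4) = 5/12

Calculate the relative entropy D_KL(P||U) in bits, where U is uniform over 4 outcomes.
0.5917 bits

U(i) = 1/4 for all i

D_KL(P||U) = Σ P(x) log₂(P(x) / (1/4))
           = Σ P(x) log₂(P(x)) + log₂(4)
           = log₂(4) - H(P)

H(P) = -Σ P(x) log₂(P(x)):
  -P(1)·log₂(P(1)) = -(1/24)·log₂(1/24) = 0.19104
  -P(2)·log₂(P(2)) = -(1/2)·log₂(1/2) = 0.50000
  -P(3)·log₂(P(3)) = -(1/24)·log₂(1/24) = 0.19104
  -P(4)·log₂(P(4)) = -(5/12)·log₂(5/12) = 0.52626
H(P) = 0.19104 + 0.50000 + 0.19104 + 0.52626 = 1.40834 bits

log₂(4) = 2.00000 bits

D_KL(P||U) = 2.00000 - 1.40834 = 0.59166 ≈ 0.5917 bits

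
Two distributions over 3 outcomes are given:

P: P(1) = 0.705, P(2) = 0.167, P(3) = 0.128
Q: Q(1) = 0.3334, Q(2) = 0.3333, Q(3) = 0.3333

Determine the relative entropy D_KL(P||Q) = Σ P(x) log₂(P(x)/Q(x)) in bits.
0.4184 bits

D_KL(P||Q) = Σ P(x) log₂(P(x)/Q(x))

Computing term by term:
  P(1)·log₂(P(1)/Q(1)) = 0.705·log₂(0.705/0.3334) = 0.76166
  P(2)·log₂(P(2)/Q(2)) = 0.167·log₂(0.167/0.3333) = -0.16649
  P(3)·log₂(P(3)/Q(3)) = 0.128·log₂(0.128/0.3333) = -0.17673

D_KL(P||Q) = 0.76166 - 0.16649 - 0.17673 = 0.41844 ≈ 0.4184 bits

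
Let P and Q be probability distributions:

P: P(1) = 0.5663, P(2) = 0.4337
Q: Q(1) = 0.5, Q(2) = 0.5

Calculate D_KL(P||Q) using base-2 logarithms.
0.0127 bits

D_KL(P||Q) = Σ P(x) log₂(P(x)/Q(x))

Computing term by term:
  P(1)·log₂(P(1)/Q(1)) = 0.5663·log₂(0.5663/0.5) = 0.10173
  P(2)·log₂(P(2)/Q(2)) = 0.4337·log₂(0.4337/0.5) = -0.08901

D_KL(P||Q) = 0.10173 - 0.08901 = 0.01272 ≈ 0.0127 bits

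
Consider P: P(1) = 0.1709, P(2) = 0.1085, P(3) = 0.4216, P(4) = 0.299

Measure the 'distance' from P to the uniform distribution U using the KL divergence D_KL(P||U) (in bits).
0.1706 bits

U(i) = 1/4 for all i

D_KL(P||U) = Σ P(x) log₂(P(x) / (1/4))
           = Σ P(x) log₂(P(x)) + log₂(4)
           = log₂(4) - H(P)

H(P) = -Σ P(x) log₂(P(x)):
  -P(1)·log₂(P(1)) = -(0.1709)·log₂(0.1709) = 0.43559
  -P(2)·log₂(P(2)) = -(0.1085)·log₂(0.1085) = 0.34766
  -P(3)·log₂(P(3)) = -(0.4216)·log₂(0.4216) = 0.52534
  -P(4)·log₂(P(4)) = -(0.299)·log₂(0.299) = 0.52079
H(P) = 0.43559 + 0.34766 + 0.52534 + 0.52079 = 1.82938 bits

log₂(4) = 2.00000 bits

D_KL(P||U) = 2.00000 - 1.82938 = 0.17062 ≈ 0.1706 bits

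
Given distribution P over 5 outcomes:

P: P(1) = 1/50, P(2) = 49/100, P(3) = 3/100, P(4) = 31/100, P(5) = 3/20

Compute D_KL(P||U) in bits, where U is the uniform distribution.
0.6187 bits

U(i) = 1/5 for all i

D_KL(P||U) = Σ P(x) log₂(P(x) / (1/5))
           = Σ P(x) log₂(P(x)) + log₂(5)
           = log₂(5) - H(P)

H(P) = -Σ P(x) log₂(P(x)):
  -P(1)·log₂(P(1)) = -(1/50)·log₂(1/50) = 0.11288
  -P(2)·log₂(P(2)) = -(49/100)·log₂(49/100) = 0.50428
  -P(3)·log₂(P(3)) = -(3/100)·log₂(3/100) = 0.15177
  -P(4)·log₂(P(4)) = -(31/100)·log₂(31/100) = 0.52379
  -P(5)·log₂(P(5)) = -(3/20)·log₂(3/20) = 0.41054
H(P) = 0.11288 + 0.50428 + 0.15177 + 0.52379 + 0.41054 = 1.70326 bits

log₂(5) = 2.32193 bits

D_KL(P||U) = 2.32193 - 1.70326 = 0.61867 ≈ 0.6187 bits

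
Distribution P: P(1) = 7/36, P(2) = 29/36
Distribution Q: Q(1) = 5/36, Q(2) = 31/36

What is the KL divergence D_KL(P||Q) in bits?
0.0169 bits

D_KL(P||Q) = Σ P(x) log₂(P(x)/Q(x))

Computing term by term:
  P(1)·log₂(P(1)/Q(1)) = (7/36)·log₂((7/36)/(5/36)) = 0.09439
  P(2)·log₂(P(2)/Q(2)) = (29/36)·log₂((29/36)/(31/36)) = -0.07751

D_KL(P||Q) = 0.09439 - 0.07751 = 0.01688 ≈ 0.0169 bits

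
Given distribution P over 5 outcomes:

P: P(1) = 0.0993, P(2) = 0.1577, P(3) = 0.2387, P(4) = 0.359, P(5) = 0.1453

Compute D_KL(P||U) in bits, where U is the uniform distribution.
0.1426 bits

U(i) = 1/5 for all i

D_KL(P||U) = Σ P(x) log₂(P(x) / (1/5))
           = Σ P(x) log₂(P(x)) + log₂(5)
           = log₂(5) - H(P)

H(P) = -Σ P(x) log₂(P(x)):
  -P(1)·log₂(P(1)) = -(0.0993)·log₂(0.0993) = 0.33087
  -P(2)·log₂(P(2)) = -(0.1577)·log₂(0.1577) = 0.42023
  -P(3)·log₂(P(3)) = -(0.2387)·log₂(0.2387) = 0.49333
  -P(4)·log₂(P(4)) = -(0.359)·log₂(0.359) = 0.53058
  -P(5)·log₂(P(5)) = -(0.1453)·log₂(0.1453) = 0.40435
H(P) = 0.33087 + 0.42023 + 0.49333 + 0.53058 + 0.40435 = 2.17936 bits

log₂(5) = 2.32193 bits

D_KL(P||U) = 2.32193 - 2.17936 = 0.14257 ≈ 0.1426 bits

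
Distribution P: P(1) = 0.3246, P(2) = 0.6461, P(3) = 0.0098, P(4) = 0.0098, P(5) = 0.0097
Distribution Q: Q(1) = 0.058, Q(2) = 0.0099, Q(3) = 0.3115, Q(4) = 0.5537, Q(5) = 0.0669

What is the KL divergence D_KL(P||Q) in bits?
4.5683 bits

D_KL(P||Q) = Σ P(x) log₂(P(x)/Q(x))

Computing term by term:
  P(1)·log₂(P(1)/Q(1)) = 0.3246·log₂(0.3246/0.058) = 0.80648
  P(2)·log₂(P(2)/Q(2)) = 0.6461·log₂(0.6461/0.0099) = 3.89481
  P(3)·log₂(P(3)/Q(3)) = 0.0098·log₂(0.0098/0.3115) = -0.04891
  P(4)·log₂(P(4)/Q(4)) = 0.0098·log₂(0.0098/0.5537) = -0.05704
  P(5)·log₂(P(5)/Q(5)) = 0.0097·log₂(0.0097/0.0669) = -0.02702

D_KL(P||Q) = 0.80648 + 3.89481 - 0.04891 - 0.05704 - 0.02702 = 4.56832 ≈ 4.5683 bits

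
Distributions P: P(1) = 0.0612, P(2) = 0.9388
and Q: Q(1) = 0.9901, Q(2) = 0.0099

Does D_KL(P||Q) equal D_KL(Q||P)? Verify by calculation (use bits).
D_KL(P||Q) = 5.9196 bits, D_KL(Q||P) = 3.9112 bits. No — D_KL(P||Q) ≠ D_KL(Q||P) for this pair.

D_KL(P||Q) = Σ P(x) log₂(P(x)/Q(x))

Computing term by term:
  P(1)·log₂(P(1)/Q(1)) = 0.0612·log₂(0.0612/0.9901) = -0.24578
  P(2)·log₂(P(2)/Q(2)) = 0.9388·log₂(0.9388/0.0099) = 6.16533

D_KL(P||Q) = -0.24578 + 6.16533 = 5.91955 ≈ 5.9196 bits

D_KL(Q||P) = Σ Q(x) log₂(Q(x)/P(x))

Computing term by term:
  Q(1)·log₂(Q(1)/P(1)) = 0.9901·log₂(0.9901/0.0612) = 3.97621
  Q(2)·log₂(Q(2)/P(2)) = 0.0099·log₂(0.0099/0.9388) = -0.06502

D_KL(Q||P) = 3.97621 - 0.06502 = 3.91119 ≈ 3.9112 bits

These are NOT equal (difference: 2.0084 bits). KL divergence is asymmetric: D_KL(P||Q) ≠ D_KL(Q||P) in general.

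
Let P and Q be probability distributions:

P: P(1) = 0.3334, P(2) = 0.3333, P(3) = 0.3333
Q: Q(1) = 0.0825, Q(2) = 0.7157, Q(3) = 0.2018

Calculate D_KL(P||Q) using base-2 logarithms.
0.5455 bits

D_KL(P||Q) = Σ P(x) log₂(P(x)/Q(x))

Computing term by term:
  P(1)·log₂(P(1)/Q(1)) = 0.3334·log₂(0.3334/0.0825) = 0.67173
  P(2)·log₂(P(2)/Q(2)) = 0.3333·log₂(0.3333/0.7157) = -0.36747
  P(3)·log₂(P(3)/Q(3)) = 0.3333·log₂(0.3333/0.2018) = 0.24127

D_KL(P||Q) = 0.67173 - 0.36747 + 0.24127 = 0.54553 ≈ 0.5455 bits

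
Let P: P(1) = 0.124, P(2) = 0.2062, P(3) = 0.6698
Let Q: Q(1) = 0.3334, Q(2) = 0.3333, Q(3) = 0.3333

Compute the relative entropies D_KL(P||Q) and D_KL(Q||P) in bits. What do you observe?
D_KL(P||Q) = 0.3546 bits, D_KL(Q||P) = 0.3710 bits. The two directions give different values (D_KL(Q||P) exceeds D_KL(P||Q) by 0.0164 bits): KL divergence is asymmetric.

D_KL(P||Q) = Σ P(x) log₂(P(x)/Q(x))

Computing term by term:
  P(1)·log₂(P(1)/Q(1)) = 0.124·log₂(0.124/0.3334) = -0.17694
  P(2)·log₂(P(2)/Q(2)) = 0.2062·log₂(0.2062/0.3333) = -0.14285
  P(3)·log₂(P(3)/Q(3)) = 0.6698·log₂(0.6698/0.3333) = 0.67443

D_KL(P||Q) = -0.17694 - 0.14285 + 0.67443 = 0.35464 ≈ 0.3546 bits

D_KL(Q||P) = Σ Q(x) log₂(Q(x)/P(x))

Computing term by term:
  Q(1)·log₂(Q(1)/P(1)) = 0.3334·log₂(0.3334/0.124) = 0.47573
  Q(2)·log₂(Q(2)/P(2)) = 0.3333·log₂(0.3333/0.2062) = 0.23090
  Q(3)·log₂(Q(3)/P(3)) = 0.3333·log₂(0.3333/0.6698) = -0.33560

D_KL(Q||P) = 0.47573 + 0.23090 - 0.33560 = 0.37103 ≈ 0.3710 bits

These are NOT equal (difference: 0.0164 bits). KL divergence is asymmetric: D_KL(P||Q) ≠ D_KL(Q||P) in general.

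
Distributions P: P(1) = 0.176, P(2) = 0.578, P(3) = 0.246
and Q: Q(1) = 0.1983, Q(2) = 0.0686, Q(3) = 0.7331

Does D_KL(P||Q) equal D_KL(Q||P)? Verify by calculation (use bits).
D_KL(P||Q) = 1.3594 bits, D_KL(Q||P) = 0.9781 bits. No — D_KL(P||Q) ≠ D_KL(Q||P) for this pair.

D_KL(P||Q) = Σ P(x) log₂(P(x)/Q(x))

Computing term by term:
  P(1)·log₂(P(1)/Q(1)) = 0.176·log₂(0.176/0.1983) = -0.03029
  P(2)·log₂(P(2)/Q(2)) = 0.578·log₂(0.578/0.0686) = 1.77723
  P(3)·log₂(P(3)/Q(3)) = 0.246·log₂(0.246/0.7331) = -0.38754

D_KL(P||Q) = -0.03029 + 1.77723 - 0.38754 = 1.35940 ≈ 1.3594 bits

D_KL(Q||P) = Σ Q(x) log₂(Q(x)/P(x))

Computing term by term:
  Q(1)·log₂(Q(1)/P(1)) = 0.1983·log₂(0.1983/0.176) = 0.03413
  Q(2)·log₂(Q(2)/P(2)) = 0.0686·log₂(0.0686/0.578) = -0.21093
  Q(3)·log₂(Q(3)/P(3)) = 0.7331·log₂(0.7331/0.246) = 1.15489

D_KL(Q||P) = 0.03413 - 0.21093 + 1.15489 = 0.97809 ≈ 0.9781 bits

These are NOT equal (difference: 0.3813 bits). KL divergence is asymmetric: D_KL(P||Q) ≠ D_KL(Q||P) in general.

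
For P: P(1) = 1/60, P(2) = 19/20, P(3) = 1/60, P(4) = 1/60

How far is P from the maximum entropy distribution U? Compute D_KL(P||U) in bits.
1.6344 bits

U(i) = 1/4 for all i

D_KL(P||U) = Σ P(x) log₂(P(x) / (1/4))
           = Σ P(x) log₂(P(x)) + log₂(4)
           = log₂(4) - H(P)

H(P) = -Σ P(x) log₂(P(x)):
  -P(1)·log₂(P(1)) = -(1/60)·log₂(1/60) = 0.09845
  -P(2)·log₂(P(2)) = -(19/20)·log₂(19/20) = 0.07030
  -P(3)·log₂(P(3)) = -(1/60)·log₂(1/60) = 0.09845
  -P(4)·log₂(P(4)) = -(1/60)·log₂(1/60) = 0.09845
H(P) = 0.09845 + 0.07030 + 0.09845 + 0.09845 = 0.36565 bits

log₂(4) = 2.00000 bits

D_KL(P||U) = 2.00000 - 0.36565 = 1.63435 ≈ 1.6344 bits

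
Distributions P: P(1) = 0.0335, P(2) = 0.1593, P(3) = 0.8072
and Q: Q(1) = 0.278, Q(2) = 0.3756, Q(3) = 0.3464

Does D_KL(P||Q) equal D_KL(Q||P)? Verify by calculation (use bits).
D_KL(P||Q) = 0.6858 bits, D_KL(Q||P) = 0.8907 bits. No — D_KL(P||Q) ≠ D_KL(Q||P) for this pair.

D_KL(P||Q) = Σ P(x) log₂(P(x)/Q(x))

Computing term by term:
  P(1)·log₂(P(1)/Q(1)) = 0.0335·log₂(0.0335/0.278) = -0.10227
  P(2)·log₂(P(2)/Q(2)) = 0.1593·log₂(0.1593/0.3756) = -0.19713
  P(3)·log₂(P(3)/Q(3)) = 0.8072·log₂(0.8072/0.3464) = 0.98518

D_KL(P||Q) = -0.10227 - 0.19713 + 0.98518 = 0.68578 ≈ 0.6858 bits

D_KL(Q||P) = Σ Q(x) log₂(Q(x)/P(x))

Computing term by term:
  Q(1)·log₂(Q(1)/P(1)) = 0.278·log₂(0.278/0.0335) = 0.84869
  Q(2)·log₂(Q(2)/P(2)) = 0.3756·log₂(0.3756/0.1593) = 0.46479
  Q(3)·log₂(Q(3)/P(3)) = 0.3464·log₂(0.3464/0.8072) = -0.42278

D_KL(Q||P) = 0.84869 + 0.46479 - 0.42278 = 0.89070 ≈ 0.8907 bits

These are NOT equal (difference: 0.2049 bits). KL divergence is asymmetric: D_KL(P||Q) ≠ D_KL(Q||P) in general.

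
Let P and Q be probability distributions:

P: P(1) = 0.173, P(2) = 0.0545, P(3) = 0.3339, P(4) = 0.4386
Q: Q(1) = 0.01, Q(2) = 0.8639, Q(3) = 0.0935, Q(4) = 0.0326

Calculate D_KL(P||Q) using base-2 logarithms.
2.7521 bits

D_KL(P||Q) = Σ P(x) log₂(P(x)/Q(x))

Computing term by term:
  P(1)·log₂(P(1)/Q(1)) = 0.173·log₂(0.173/0.01) = 0.71150
  P(2)·log₂(P(2)/Q(2)) = 0.0545·log₂(0.0545/0.8639) = -0.21727
  P(3)·log₂(P(3)/Q(3)) = 0.3339·log₂(0.3339/0.0935) = 0.61317
  P(4)·log₂(P(4)/Q(4)) = 0.4386·log₂(0.4386/0.0326) = 1.64473

D_KL(P||Q) = 0.71150 - 0.21727 + 0.61317 + 1.64473 = 2.75213 ≈ 2.7521 bits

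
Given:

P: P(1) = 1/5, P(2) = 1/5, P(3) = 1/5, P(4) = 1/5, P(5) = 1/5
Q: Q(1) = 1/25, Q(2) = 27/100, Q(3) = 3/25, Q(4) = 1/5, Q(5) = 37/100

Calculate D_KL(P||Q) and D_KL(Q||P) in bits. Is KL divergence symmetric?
D_KL(P||Q) = 0.3477 bits, D_KL(Q||P) = 0.2640 bits. No, KL divergence is not symmetric.

D_KL(P||Q) = Σ P(x) log₂(P(x)/Q(x))

Computing term by term:
  P(1)·log₂(P(1)/Q(1)) = (1/5)·log₂((1/5)/(1/25)) = 0.46439
  P(2)·log₂(P(2)/Q(2)) = (1/5)·log₂((1/5)/(27/100)) = -0.08659
  P(3)·log₂(P(3)/Q(3)) = (1/5)·log₂((1/5)/(3/25)) = 0.14739
  P(4)·log₂(P(4)/Q(4)) = (1/5)·log₂((1/5)/(1/5)) = 0.00000
  P(5)·log₂(P(5)/Q(5)) = (1/5)·log₂((1/5)/(37/100)) = -0.17751

D_KL(P||Q) = 0.46439 - 0.08659 + 0.14739 + 0.00000 - 0.17751 = 0.34768 ≈ 0.3477 bits

D_KL(Q||P) = Σ Q(x) log₂(Q(x)/P(x))

Computing term by term:
  Q(1)·log₂(Q(1)/P(1)) = (1/25)·log₂((1/25)/(1/5)) = -0.09288
  Q(2)·log₂(Q(2)/P(2)) = (27/100)·log₂((27/100)/(1/5)) = 0.11690
  Q(3)·log₂(Q(3)/P(3)) = (3/25)·log₂((3/25)/(1/5)) = -0.08844
  Q(4)·log₂(Q(4)/P(4)) = (1/5)·log₂((1/5)/(1/5)) = 0.00000
  Q(5)·log₂(Q(5)/P(5)) = (37/100)·log₂((37/100)/(1/5)) = 0.32838

D_KL(Q||P) = -0.09288 + 0.11690 - 0.08844 + 0.00000 + 0.32838 = 0.26396 ≈ 0.2640 bits

These are NOT equal (difference: 0.0837 bits). KL divergence is asymmetric: D_KL(P||Q) ≠ D_KL(Q||P) in general.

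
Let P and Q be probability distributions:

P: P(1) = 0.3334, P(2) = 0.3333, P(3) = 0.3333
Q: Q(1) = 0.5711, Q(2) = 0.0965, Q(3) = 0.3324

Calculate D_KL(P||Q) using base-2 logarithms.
0.3384 bits

D_KL(P||Q) = Σ P(x) log₂(P(x)/Q(x))

Computing term by term:
  P(1)·log₂(P(1)/Q(1)) = 0.3334·log₂(0.3334/0.5711) = -0.25888
  P(2)·log₂(P(2)/Q(2)) = 0.3333·log₂(0.3333/0.0965) = 0.59601
  P(3)·log₂(P(3)/Q(3)) = 0.3333·log₂(0.3333/0.3324) = 0.00130

D_KL(P||Q) = -0.25888 + 0.59601 + 0.00130 = 0.33843 ≈ 0.3384 bits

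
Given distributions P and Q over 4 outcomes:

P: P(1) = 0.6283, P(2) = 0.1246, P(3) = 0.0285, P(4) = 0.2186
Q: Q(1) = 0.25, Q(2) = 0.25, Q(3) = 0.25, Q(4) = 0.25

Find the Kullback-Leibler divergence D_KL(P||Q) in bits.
0.5785 bits

D_KL(P||Q) = Σ P(x) log₂(P(x)/Q(x))

Computing term by term:
  P(1)·log₂(P(1)/Q(1)) = 0.6283·log₂(0.6283/0.25) = 0.83534
  P(2)·log₂(P(2)/Q(2)) = 0.1246·log₂(0.1246/0.25) = -0.12518
  P(3)·log₂(P(3)/Q(3)) = 0.0285·log₂(0.0285/0.25) = -0.08929
  P(4)·log₂(P(4)/Q(4)) = 0.2186·log₂(0.2186/0.25) = -0.04233

D_KL(P||Q) = 0.83534 - 0.12518 - 0.08929 - 0.04233 = 0.57854 ≈ 0.5785 bits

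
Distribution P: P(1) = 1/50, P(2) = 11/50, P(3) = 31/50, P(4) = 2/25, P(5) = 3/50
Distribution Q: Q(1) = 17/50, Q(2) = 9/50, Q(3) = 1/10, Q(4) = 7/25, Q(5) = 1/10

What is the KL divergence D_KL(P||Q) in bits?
1.4251 bits

D_KL(P||Q) = Σ P(x) log₂(P(x)/Q(x))

Computing term by term:
  P(1)·log₂(P(1)/Q(1)) = (1/50)·log₂((1/50)/(17/50)) = -0.08175
  P(2)·log₂(P(2)/Q(2)) = (11/50)·log₂((11/50)/(9/50)) = 0.06369
  P(3)·log₂(P(3)/Q(3)) = (31/50)·log₂((31/50)/(1/10)) = 1.63201
  P(4)·log₂(P(4)/Q(4)) = (2/25)·log₂((2/25)/(7/25)) = -0.14459
  P(5)·log₂(P(5)/Q(5)) = (3/50)·log₂((3/50)/(1/10)) = -0.04422

D_KL(P||Q) = -0.08175 + 0.06369 + 1.63201 - 0.14459 - 0.04422 = 1.42514 ≈ 1.4251 bits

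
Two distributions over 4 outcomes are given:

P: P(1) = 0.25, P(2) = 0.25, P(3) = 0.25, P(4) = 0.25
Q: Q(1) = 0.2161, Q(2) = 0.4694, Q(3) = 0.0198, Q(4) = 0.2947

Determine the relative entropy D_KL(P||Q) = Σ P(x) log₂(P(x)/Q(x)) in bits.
0.6806 bits

D_KL(P||Q) = Σ P(x) log₂(P(x)/Q(x))

Computing term by term:
  P(1)·log₂(P(1)/Q(1)) = 0.25·log₂(0.25/0.2161) = 0.05256
  P(2)·log₂(P(2)/Q(2)) = 0.25·log₂(0.25/0.4694) = -0.22722
  P(3)·log₂(P(3)/Q(3)) = 0.25·log₂(0.25/0.0198) = 0.91459
  P(4)·log₂(P(4)/Q(4)) = 0.25·log₂(0.25/0.2947) = -0.05933

D_KL(P||Q) = 0.05256 - 0.22722 + 0.91459 - 0.05933 = 0.68060 ≈ 0.6806 bits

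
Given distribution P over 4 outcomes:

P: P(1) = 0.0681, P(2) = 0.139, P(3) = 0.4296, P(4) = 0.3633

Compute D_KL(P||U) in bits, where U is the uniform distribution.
0.2860 bits

U(i) = 1/4 for all i

D_KL(P||U) = Σ P(x) log₂(P(x) / (1/4))
           = Σ P(x) log₂(P(x)) + log₂(4)
           = log₂(4) - H(P)

H(P) = -Σ P(x) log₂(P(x)):
  -P(1)·log₂(P(1)) = -(0.0681)·log₂(0.0681) = 0.26397
  -P(2)·log₂(P(2)) = -(0.139)·log₂(0.139) = 0.39571
  -P(3)·log₂(P(3)) = -(0.4296)·log₂(0.4296) = 0.52365
  -P(4)·log₂(P(4)) = -(0.3633)·log₂(0.3633) = 0.53070
H(P) = 0.26397 + 0.39571 + 0.52365 + 0.53070 = 1.71403 bits

log₂(4) = 2.00000 bits

D_KL(P||U) = 2.00000 - 1.71403 = 0.28597 ≈ 0.2860 bits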